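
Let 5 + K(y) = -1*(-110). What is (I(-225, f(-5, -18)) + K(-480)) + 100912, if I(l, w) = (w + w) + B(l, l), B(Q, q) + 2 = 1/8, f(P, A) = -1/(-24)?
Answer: 2424365/24 ≈ 1.0102e+5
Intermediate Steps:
f(P, A) = 1/24 (f(P, A) = -1*(-1/24) = 1/24)
B(Q, q) = -15/8 (B(Q, q) = -2 + 1/8 = -2 + ⅛ = -15/8)
I(l, w) = -15/8 + 2*w (I(l, w) = (w + w) - 15/8 = 2*w - 15/8 = -15/8 + 2*w)
K(y) = 105 (K(y) = -5 - 1*(-110) = -5 + 110 = 105)
(I(-225, f(-5, -18)) + K(-480)) + 100912 = ((-15/8 + 2*(1/24)) + 105) + 100912 = ((-15/8 + 1/12) + 105) + 100912 = (-43/24 + 105) + 100912 = 2477/24 + 100912 = 2424365/24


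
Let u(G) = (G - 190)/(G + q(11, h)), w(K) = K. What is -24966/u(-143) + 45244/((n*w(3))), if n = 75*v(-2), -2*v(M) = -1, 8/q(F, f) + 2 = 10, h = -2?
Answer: -85281244/8325 ≈ -10244.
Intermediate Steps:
q(F, f) = 1 (q(F, f) = 8/(-2 + 10) = 8/8 = 8*(1/8) = 1)
v(M) = 1/2 (v(M) = -1/2*(-1) = 1/2)
n = 75/2 (n = 75*(1/2) = 75/2 ≈ 37.500)
u(G) = (-190 + G)/(1 + G) (u(G) = (G - 190)/(G + 1) = (-190 + G)/(1 + G))
-24966/u(-143) + 45244/((n*w(3))) = -24966*(1 - 143)/(-190 - 143) + 45244/(((75/2)*3)) = -24966/(-333/(-142)) + 45244/(225/2) = -24966/((-1/142*(-333))) + 45244*(2/225) = -24966/333/142 + 90488/225 = -24966*142/333 + 90488/225 = -393908/37 + 90488/225 = -85281244/8325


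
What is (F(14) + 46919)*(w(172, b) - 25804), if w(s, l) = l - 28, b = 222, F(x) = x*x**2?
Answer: -1271869430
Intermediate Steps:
F(x) = x**3
w(s, l) = -28 + l
(F(14) + 46919)*(w(172, b) - 25804) = (14**3 + 46919)*((-28 + 222) - 25804) = (2744 + 46919)*(194 - 25804) = 49663*(-25610) = -1271869430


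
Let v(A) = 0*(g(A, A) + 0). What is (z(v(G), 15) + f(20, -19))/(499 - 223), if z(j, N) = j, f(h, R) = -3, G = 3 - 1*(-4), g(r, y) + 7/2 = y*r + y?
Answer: -1/92 ≈ -0.010870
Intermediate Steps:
g(r, y) = -7/2 + y + r*y (g(r, y) = -7/2 + (y*r + y) = -7/2 + (r*y + y) = -7/2 + (y + r*y) = -7/2 + y + r*y)
G = 7 (G = 3 + 4 = 7)
v(A) = 0 (v(A) = 0*((-7/2 + A + A*A) + 0) = 0*((-7/2 + A + A**2) + 0) = 0*(-7/2 + A + A**2) = 0)
(z(v(G), 15) + f(20, -19))/(499 - 223) = (0 - 3)/(499 - 223) = -3/276 = -3*1/276 = -1/92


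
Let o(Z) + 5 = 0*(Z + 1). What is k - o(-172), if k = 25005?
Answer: 25010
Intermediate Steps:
o(Z) = -5 (o(Z) = -5 + 0*(Z + 1) = -5 + 0*(1 + Z) = -5 + 0 = -5)
k - o(-172) = 25005 - 1*(-5) = 25005 + 5 = 25010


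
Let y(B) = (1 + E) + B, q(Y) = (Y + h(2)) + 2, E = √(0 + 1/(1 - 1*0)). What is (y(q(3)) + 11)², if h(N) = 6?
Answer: 576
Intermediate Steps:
E = 1 (E = √(0 + 1/(1 + 0)) = √(0 + 1/1) = √(0 + 1) = √1 = 1)
q(Y) = 8 + Y (q(Y) = (Y + 6) + 2 = (6 + Y) + 2 = 8 + Y)
y(B) = 2 + B (y(B) = (1 + 1) + B = 2 + B)
(y(q(3)) + 11)² = ((2 + (8 + 3)) + 11)² = ((2 + 11) + 11)² = (13 + 11)² = 24² = 576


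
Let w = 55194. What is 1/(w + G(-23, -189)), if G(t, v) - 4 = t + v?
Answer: 1/54986 ≈ 1.8186e-5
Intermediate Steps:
G(t, v) = 4 + t + v (G(t, v) = 4 + (t + v) = 4 + t + v)
1/(w + G(-23, -189)) = 1/(55194 + (4 - 23 - 189)) = 1/(55194 - 208) = 1/54986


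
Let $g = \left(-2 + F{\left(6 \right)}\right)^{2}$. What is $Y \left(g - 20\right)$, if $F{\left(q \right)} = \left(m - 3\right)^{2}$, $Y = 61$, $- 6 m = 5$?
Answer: $\frac{11158669}{1296} \approx 8610.1$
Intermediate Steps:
$m = - \frac{5}{6}$ ($m = \left(- \frac{1}{6}\right) 5 = - \frac{5}{6} \approx -0.83333$)
$F{\left(q \right)} = \frac{529}{36}$ ($F{\left(q \right)} = \left(- \frac{5}{6} - 3\right)^{2} = \left(- \frac{23}{6}\right)^{2} = \frac{529}{36}$)
$g = \frac{208849}{1296}$ ($g = \left(-2 + \frac{529}{36}\right)^{2} = \left(\frac{457}{36}\right)^{2} = \frac{208849}{1296} \approx 161.15$)
$Y \left(g - 20\right) = 61 \left(\frac{208849}{1296} - 20\right) = 61 \cdot \frac{182929}{1296} = \frac{11158669}{1296}$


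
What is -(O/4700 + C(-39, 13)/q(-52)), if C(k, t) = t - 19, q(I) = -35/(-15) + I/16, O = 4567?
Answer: -388637/51700 ≈ -7.5172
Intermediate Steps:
q(I) = 7/3 + I/16 (q(I) = -35*(-1/15) + I*(1/16) = 7/3 + I/16)
C(k, t) = -19 + t
-(O/4700 + C(-39, 13)/q(-52)) = -(4567/4700 + (-19 + 13)/(7/3 + (1/16)*(-52))) = -(4567*(1/4700) - 6/(7/3 - 13/4)) = -(4567/4700 - 6/(-11/12)) = -(4567/4700 - 6*(-12/11)) = -(4567/4700 + 72/11) = -1*388637/51700 = -388637/51700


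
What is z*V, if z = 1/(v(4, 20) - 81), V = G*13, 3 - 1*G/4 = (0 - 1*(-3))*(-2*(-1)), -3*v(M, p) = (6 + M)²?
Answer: 468/343 ≈ 1.3644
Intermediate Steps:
v(M, p) = -(6 + M)²/3
G = -12 (G = 12 - 4*(0 - 1*(-3))*(-2*(-1)) = 12 - 4*(0 + 3)*2 = 12 - 12*2 = 12 - 4*6 = 12 - 24 = -12)
V = -156 (V = -12*13 = -156)
z = -3/343 (z = 1/(-(6 + 4)²/3 - 81) = 1/(-⅓*10² - 81) = 1/(-⅓*100 - 81) = 1/(-100/3 - 81) = 1/(-343/3) = -3/343 ≈ -0.0087464)
z*V = -3/343*(-156) = 468/343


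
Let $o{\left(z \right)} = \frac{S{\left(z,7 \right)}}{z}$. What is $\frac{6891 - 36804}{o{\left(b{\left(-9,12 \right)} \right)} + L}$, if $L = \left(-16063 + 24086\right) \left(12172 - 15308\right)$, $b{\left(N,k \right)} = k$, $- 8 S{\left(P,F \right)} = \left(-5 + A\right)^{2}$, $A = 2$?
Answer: $\frac{73632}{61932623} \approx 0.0011889$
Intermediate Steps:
$S{\left(P,F \right)} = - \frac{9}{8}$ ($S{\left(P,F \right)} = - \frac{\left(-5 + 2\right)^{2}}{8} = - \frac{\left(-3\right)^{2}}{8} = \left(- \frac{1}{8}\right) 9 = - \frac{9}{8}$)
$L = -25160128$ ($L = 8023 \left(-3136\right) = -25160128$)
$o{\left(z \right)} = - \frac{9}{8 z}$
$\frac{6891 - 36804}{o{\left(b{\left(-9,12 \right)} \right)} + L} = \frac{6891 - 36804}{- \frac{9}{8 \cdot 12} - 25160128} = - \frac{29913}{\left(- \frac{9}{8}\right) \frac{1}{12} - 25160128} = - \frac{29913}{- \frac{3}{32} - 25160128} = - \frac{29913}{- \frac{805124099}{32}} = \left(-29913\right) \left(- \frac{32}{805124099}\right) = \frac{73632}{61932623}$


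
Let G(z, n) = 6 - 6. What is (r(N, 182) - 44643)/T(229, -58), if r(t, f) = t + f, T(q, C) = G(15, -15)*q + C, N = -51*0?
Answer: 44461/58 ≈ 766.57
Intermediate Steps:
G(z, n) = 0
N = 0
T(q, C) = C (T(q, C) = 0*q + C = 0 + C = C)
r(t, f) = f + t
(r(N, 182) - 44643)/T(229, -58) = ((182 + 0) - 44643)/(-58) = (182 - 44643)*(-1/58) = -44461*(-1/58) = 44461/58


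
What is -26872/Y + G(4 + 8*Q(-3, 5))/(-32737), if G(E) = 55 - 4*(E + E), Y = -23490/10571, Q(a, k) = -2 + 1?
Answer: 4649699121757/384496065 ≈ 12093.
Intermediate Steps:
Q(a, k) = -1
Y = -23490/10571 (Y = -23490*1/10571 = -23490/10571 ≈ -2.2221)
G(E) = 55 - 8*E (G(E) = 55 - 4*2*E = 55 - 8*E)
-26872/Y + G(4 + 8*Q(-3, 5))/(-32737) = -26872/(-23490/10571) + (55 - 8*(4 + 8*(-1)))/(-32737) = -26872*(-10571/23490) + (55 - 8*(4 - 8))*(-1/32737) = 142031956/11745 + (55 - 8*(-4))*(-1/32737) = 142031956/11745 + (55 + 32)*(-1/32737) = 142031956/11745 + 87*(-1/32737) = 142031956/11745 - 87/32737 = 4649699121757/384496065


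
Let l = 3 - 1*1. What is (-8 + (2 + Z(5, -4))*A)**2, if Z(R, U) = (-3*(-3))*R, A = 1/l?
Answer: 961/4 ≈ 240.25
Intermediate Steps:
l = 2 (l = 3 - 1 = 2)
A = 1/2 ≈ 0.50000
Z(R, U) = 9*R
(-8 + (2 + Z(5, -4))*A)**2 = (-8 + (2 + 9*5)*(1/2))**2 = (-8 + (2 + 45)*(1/2))**2 = (-8 + 47*(1/2))**2 = (-8 + 47/2)**2 = (31/2)**2 = 961/4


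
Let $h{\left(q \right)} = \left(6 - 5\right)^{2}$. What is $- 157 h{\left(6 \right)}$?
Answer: $-157$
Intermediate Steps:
$h{\left(q \right)} = 1$ ($h{\left(q \right)} = 1^{2} = 1$)
$- 157 h{\left(6 \right)} = \left(-157\right) 1 = -157$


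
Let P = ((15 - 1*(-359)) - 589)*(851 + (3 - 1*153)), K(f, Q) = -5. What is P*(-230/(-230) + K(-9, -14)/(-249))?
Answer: -38281610/249 ≈ -1.5374e+5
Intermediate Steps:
P = -150715 (P = ((15 + 359) - 589)*(851 + (3 - 153)) = (374 - 589)*(851 - 150) = -215*701 = -150715)
P*(-230/(-230) + K(-9, -14)/(-249)) = -150715*(-230/(-230) - 5/(-249)) = -150715*(-230*(-1/230) - 5*(-1/249)) = -150715*(1 + 5/249) = -150715*254/249 = -38281610/249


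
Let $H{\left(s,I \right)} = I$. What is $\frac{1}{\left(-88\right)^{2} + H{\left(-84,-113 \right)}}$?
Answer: $\frac{1}{7631} \approx 0.00013104$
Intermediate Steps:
$\frac{1}{\left(-88\right)^{2} + H{\left(-84,-113 \right)}} = \frac{1}{\left(-88\right)^{2} - 113} = \frac{1}{7744 - 113} = \frac{1}{7631}$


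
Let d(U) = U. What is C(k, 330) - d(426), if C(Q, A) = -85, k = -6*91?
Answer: -511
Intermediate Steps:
k = -546
C(k, 330) - d(426) = -85 - 1*426 = -85 - 426 = -511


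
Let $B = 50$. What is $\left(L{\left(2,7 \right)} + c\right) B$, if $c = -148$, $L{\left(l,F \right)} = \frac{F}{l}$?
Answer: $-7225$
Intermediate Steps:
$\left(L{\left(2,7 \right)} + c\right) B = \left(\frac{7}{2} - 148\right) 50 = \left(- \frac{289}{2}\right) 50 = -7225$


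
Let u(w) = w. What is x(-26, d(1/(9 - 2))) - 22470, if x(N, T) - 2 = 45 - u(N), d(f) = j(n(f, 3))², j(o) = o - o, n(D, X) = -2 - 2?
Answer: -22397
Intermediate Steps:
n(D, X) = -4
j(o) = 0
d(f) = 0 (d(f) = 0² = 0)
x(N, T) = 47 - N (x(N, T) = 2 + (45 - N) = 47 - N)
x(-26, d(1/(9 - 2))) - 22470 = (47 - 1*(-26)) - 22470 = (47 + 26) - 22470 = 73 - 22470 = -22397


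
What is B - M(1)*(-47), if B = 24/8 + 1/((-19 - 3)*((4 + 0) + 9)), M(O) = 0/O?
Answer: 857/286 ≈ 2.9965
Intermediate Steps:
M(O) = 0
B = 857/286 (B = 24*(⅛) + 1/((-22)*(4 + 9)) = 3 - 1/22/13 = 3 - 1/22*1/13 = 3 - 1/286 = 857/286 ≈ 2.9965)
B - M(1)*(-47) = 857/286 - 1*0*(-47) = 857/286 + 0*(-47) = 857/286 + 0 = 857/286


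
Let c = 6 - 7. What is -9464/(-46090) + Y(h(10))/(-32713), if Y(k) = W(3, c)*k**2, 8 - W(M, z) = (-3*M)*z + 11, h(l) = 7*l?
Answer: 1509843916/753871085 ≈ 2.0028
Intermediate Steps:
c = -1
W(M, z) = -3 + 3*M*z (W(M, z) = 8 - ((-3*M)*z + 11) = 8 - (-3*M*z + 11) = 8 - (11 - 3*M*z) = 8 + (-11 + 3*M*z) = -3 + 3*M*z)
Y(k) = -12*k**2 (Y(k) = (-3 + 3*3*(-1))*k**2 = (-3 - 9)*k**2 = -12*k**2)
-9464/(-46090) + Y(h(10))/(-32713) = -9464/(-46090) - 12*(7*10)**2/(-32713) = -9464*(-1/46090) - 12*70**2*(-1/32713) = 4732/23045 - 12*4900*(-1/32713) = 4732/23045 - 58800*(-1/32713) = 4732/23045 + 58800/32713 = 1509843916/753871085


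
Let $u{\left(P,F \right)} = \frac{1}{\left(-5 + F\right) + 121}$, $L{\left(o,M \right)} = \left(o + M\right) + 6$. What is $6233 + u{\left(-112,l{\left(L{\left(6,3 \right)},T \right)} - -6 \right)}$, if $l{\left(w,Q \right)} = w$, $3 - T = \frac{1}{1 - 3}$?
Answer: $\frac{853922}{137} \approx 6233.0$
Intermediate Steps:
$L{\left(o,M \right)} = 6 + M + o$ ($L{\left(o,M \right)} = \left(M + o\right) + 6 = 6 + M + o$)
$T = \frac{7}{2}$ ($T = 3 - \frac{1}{1 - 3} = 3 - \frac{1}{-2} = 3 - - \frac{1}{2} = 3 + \frac{1}{2} = \frac{7}{2} \approx 3.5$)
$u{\left(P,F \right)} = \frac{1}{116 + F}$
$6233 + u{\left(-112,l{\left(L{\left(6,3 \right)},T \right)} - -6 \right)} = 6233 + \frac{1}{116 + \left(\left(6 + 3 + 6\right) - -6\right)} = 6233 + \frac{1}{116 + \left(15 + 6\right)} = 6233 + \frac{1}{116 + 21} = 6233 + \frac{1}{137} = \frac{853922}{137}$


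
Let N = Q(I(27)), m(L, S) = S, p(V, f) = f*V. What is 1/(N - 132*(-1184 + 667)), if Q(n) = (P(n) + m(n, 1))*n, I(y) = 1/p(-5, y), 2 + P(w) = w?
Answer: 18225/1243747036 ≈ 1.4653e-5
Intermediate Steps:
p(V, f) = V*f
P(w) = -2 + w
I(y) = -1/(5*y) (I(y) = 1/(-5*y) = -1/(5*y))
Q(n) = n*(-1 + n) (Q(n) = ((-2 + n) + 1)*n = (-1 + n)*n = n*(-1 + n))
N = 136/18225 (N = (-⅕/27)*(-1 - ⅕/27) = (-⅕*1/27)*(-1 - ⅕*1/27) = -(-1 - 1/135)/135 = -1/135*(-136/135) = 136/18225 ≈ 0.0074623)
1/(N - 132*(-1184 + 667)) = 1/(136/18225 - 132*(-1184 + 667)) = 1/(136/18225 - 132*(-517)) = 1/(136/18225 + 68244) = 1/(1243747036/18225) = 18225/1243747036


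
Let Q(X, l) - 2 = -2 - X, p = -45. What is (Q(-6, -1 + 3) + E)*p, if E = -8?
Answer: 90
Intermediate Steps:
Q(X, l) = -X (Q(X, l) = 2 + (-2 - X) = -X)
(Q(-6, -1 + 3) + E)*p = (-1*(-6) - 8)*(-45) = (6 - 8)*(-45) = -2*(-45) = 90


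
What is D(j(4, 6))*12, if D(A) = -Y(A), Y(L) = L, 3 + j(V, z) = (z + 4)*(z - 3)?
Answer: -324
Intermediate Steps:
j(V, z) = -3 + (-3 + z)*(4 + z) (j(V, z) = -3 + (z + 4)*(z - 3) = -3 + (4 + z)*(-3 + z) = -3 + (-3 + z)*(4 + z))
D(A) = -A
D(j(4, 6))*12 = -(-15 + 6 + 6²)*12 = -(-15 + 6 + 36)*12 = -1*27*12 = -27*12 = -324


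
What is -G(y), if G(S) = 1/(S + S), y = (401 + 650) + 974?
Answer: -1/4050 ≈ -0.00024691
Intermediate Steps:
y = 2025 (y = 1051 + 974 = 2025)
G(S) = 1/(2*S)
-G(y) = -1/(2*2025) = -1*1/4050 = -1/4050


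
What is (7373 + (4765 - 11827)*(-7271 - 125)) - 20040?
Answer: 52217885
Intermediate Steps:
(7373 + (4765 - 11827)*(-7271 - 125)) - 20040 = (7373 - 7062*(-7396)) - 20040 = (7373 + 52230552) - 20040 = 52237925 - 20040 = 52217885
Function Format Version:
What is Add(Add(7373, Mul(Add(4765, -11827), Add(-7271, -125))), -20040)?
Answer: 52217885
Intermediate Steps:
Add(Add(7373, Mul(Add(4765, -11827), Add(-7271, -125))), -20040) = Add(Add(7373, Mul(-7062, -7396)), -20040) = Add(Add(7373, 52230552), -20040) = Add(52237925, -20040) = 52217885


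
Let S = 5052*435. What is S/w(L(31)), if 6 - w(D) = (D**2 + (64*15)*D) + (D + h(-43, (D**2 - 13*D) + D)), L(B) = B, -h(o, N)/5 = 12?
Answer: -1098810/15343 ≈ -71.616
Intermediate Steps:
h(o, N) = -60 (h(o, N) = -5*12 = -60)
S = 2197620
w(D) = 66 - D**2 - 961*D (w(D) = 6 - ((D**2 + (64*15)*D) + (D - 60)) = 6 - ((D**2 + 960*D) + (-60 + D)) = 6 - (-60 + D**2 + 961*D) = 6 + (60 - D**2 - 961*D) = 66 - D**2 - 961*D)
S/w(L(31)) = 2197620/(66 - 1*31**2 - 961*31) = 2197620/(66 - 1*961 - 29791) = 2197620/(66 - 961 - 29791) = 2197620/(-30686) = 2197620*(-1/30686) = -1098810/15343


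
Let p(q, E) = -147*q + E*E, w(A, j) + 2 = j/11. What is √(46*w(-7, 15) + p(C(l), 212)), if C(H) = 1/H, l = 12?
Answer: √21732799/22 ≈ 211.90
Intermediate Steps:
w(A, j) = -2 + j/11
p(q, E) = E² - 147*q (p(q, E) = -147*q + E² = E² - 147*q)
√(46*w(-7, 15) + p(C(l), 212)) = √(46*(-2 + (1/11)*15) + (212² - 147/12)) = √(46*(-2 + 15/11) + (44944 - 147*1/12)) = √(46*(-7/11) + (44944 - 49/4)) = √(-322/11 + 179727/4) = √(1975709/44) = √21732799/22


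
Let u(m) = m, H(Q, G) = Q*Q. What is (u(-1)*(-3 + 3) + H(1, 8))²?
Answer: 1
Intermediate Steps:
H(Q, G) = Q²
(u(-1)*(-3 + 3) + H(1, 8))² = (-(-3 + 3) + 1²)² = (-1*0 + 1)² = (0 + 1)² = 1² = 1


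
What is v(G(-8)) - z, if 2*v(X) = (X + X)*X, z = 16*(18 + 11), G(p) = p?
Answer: -400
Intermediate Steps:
z = 464 (z = 16*29 = 464)
v(X) = X² (v(X) = ((X + X)*X)/2 = ((2*X)*X)/2 = (2*X²)/2 = X²)
v(G(-8)) - z = (-8)² - 1*464 = 64 - 464 = -400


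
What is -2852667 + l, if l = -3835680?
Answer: -6688347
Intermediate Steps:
-2852667 + l = -2852667 - 3835680 = -6688347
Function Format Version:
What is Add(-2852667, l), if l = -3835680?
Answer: -6688347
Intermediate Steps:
Add(-2852667, l) = Add(-2852667, -3835680) = -6688347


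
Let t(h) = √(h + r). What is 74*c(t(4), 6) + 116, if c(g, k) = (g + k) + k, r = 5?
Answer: 1226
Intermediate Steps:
t(h) = √(5 + h) (t(h) = √(h + 5) = √(5 + h))
c(g, k) = g + 2*k
74*c(t(4), 6) + 116 = 74*(√(5 + 4) + 2*6) + 116 = 74*(√9 + 12) + 116 = 74*(3 + 12) + 116 = 74*15 + 116 = 1110 + 116 = 1226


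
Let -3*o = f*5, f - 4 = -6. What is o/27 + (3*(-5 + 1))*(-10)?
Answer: 9730/81 ≈ 120.12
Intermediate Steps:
f = -2 (f = 4 - 6 = -2)
o = 10/3 (o = -(-2)*5/3 = -⅓*(-10) = 10/3 ≈ 3.3333)
o/27 + (3*(-5 + 1))*(-10) = (10/3)/27 + (3*(-5 + 1))*(-10) = (10/3)*(1/27) + (3*(-4))*(-10) = 10/81 - 12*(-10) = 10/81 + 120 = 9730/81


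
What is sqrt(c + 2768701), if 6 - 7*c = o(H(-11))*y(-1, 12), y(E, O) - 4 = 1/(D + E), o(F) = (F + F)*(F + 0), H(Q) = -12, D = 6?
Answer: 23*sqrt(6411055)/35 ≈ 1663.9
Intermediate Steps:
o(F) = 2*F**2 (o(F) = (2*F)*F = 2*F**2)
y(E, O) = 4 + 1/(6 + E)
c = -6018/35 (c = 6/7 - 2*(-12)**2*(25 + 4*(-1))/(6 - 1)/7 = 6/7 - 2*144*(25 - 4)/5/7 = 6/7 - 288*(1/5)*21/7 = 6/7 - 288*21/(7*5) = 6/7 - 1/7*6048/5 = 6/7 - 864/5 = -6018/35 ≈ -171.94)
sqrt(c + 2768701) = sqrt(-6018/35 + 2768701) = sqrt(96898517/35) = 23*sqrt(6411055)/35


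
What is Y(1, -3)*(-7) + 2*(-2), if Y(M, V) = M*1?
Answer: -11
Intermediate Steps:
Y(M, V) = M
Y(1, -3)*(-7) + 2*(-2) = 1*(-7) + 2*(-2) = -7 - 4 = -11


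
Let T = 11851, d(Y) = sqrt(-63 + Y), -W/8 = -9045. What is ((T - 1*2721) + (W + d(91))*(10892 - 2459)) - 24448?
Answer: 610196562 + 16866*sqrt(7) ≈ 6.1024e+8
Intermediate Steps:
W = 72360 (W = -8*(-9045) = 72360)
((T - 1*2721) + (W + d(91))*(10892 - 2459)) - 24448 = ((11851 - 1*2721) + (72360 + sqrt(-63 + 91))*(10892 - 2459)) - 24448 = ((11851 - 2721) + (72360 + sqrt(28))*8433) - 24448 = (9130 + (72360 + 2*sqrt(7))*8433) - 24448 = (9130 + (610211880 + 16866*sqrt(7))) - 24448 = (610221010 + 16866*sqrt(7)) - 24448 = 610196562 + 16866*sqrt(7)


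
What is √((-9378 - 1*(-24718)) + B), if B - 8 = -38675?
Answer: I*√23327 ≈ 152.73*I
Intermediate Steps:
B = -38667 (B = 8 - 38675 = -38667)
√((-9378 - 1*(-24718)) + B) = √((-9378 - 1*(-24718)) - 38667) = √((-9378 + 24718) - 38667) = √(15340 - 38667) = √(-23327) = I*√23327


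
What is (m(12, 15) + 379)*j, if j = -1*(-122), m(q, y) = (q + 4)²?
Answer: 77470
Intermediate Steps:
m(q, y) = (4 + q)²
j = 122
(m(12, 15) + 379)*j = ((4 + 12)² + 379)*122 = (16² + 379)*122 = (256 + 379)*122 = 635*122 = 77470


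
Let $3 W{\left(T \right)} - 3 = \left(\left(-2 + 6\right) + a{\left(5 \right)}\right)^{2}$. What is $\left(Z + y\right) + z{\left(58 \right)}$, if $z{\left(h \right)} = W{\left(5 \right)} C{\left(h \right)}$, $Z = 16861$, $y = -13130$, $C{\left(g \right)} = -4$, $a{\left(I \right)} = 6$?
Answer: $\frac{10781}{3} \approx 3593.7$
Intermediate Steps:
$W{\left(T \right)} = \frac{103}{3}$ ($W{\left(T \right)} = 1 + \frac{\left(\left(-2 + 6\right) + 6\right)^{2}}{3} = 1 + \frac{\left(4 + 6\right)^{2}}{3} = 1 + \frac{10^{2}}{3} = 1 + \frac{1}{3} \cdot 100 = 1 + \frac{100}{3} = \frac{103}{3}$)
$z{\left(h \right)} = - \frac{412}{3}$ ($z{\left(h \right)} = \frac{103}{3} \left(-4\right) = - \frac{412}{3}$)
$\left(Z + y\right) + z{\left(58 \right)} = \left(16861 - 13130\right) - \frac{412}{3} = 3731 - \frac{412}{3} = \frac{10781}{3}$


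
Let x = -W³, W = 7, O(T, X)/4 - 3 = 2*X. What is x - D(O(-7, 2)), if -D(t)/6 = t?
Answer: -175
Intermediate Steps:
O(T, X) = 12 + 8*X (O(T, X) = 12 + 4*(2*X) = 12 + 8*X)
D(t) = -6*t
x = -343 (x = -1*7³ = -1*343 = -343)
x - D(O(-7, 2)) = -343 - (-6)*(12 + 8*2) = -343 - (-6)*(12 + 16) = -343 - (-6)*28 = -343 - 1*(-168) = -343 + 168 = -175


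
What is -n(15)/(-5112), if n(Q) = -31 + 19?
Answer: -1/426 ≈ -0.0023474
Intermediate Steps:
n(Q) = -12
-n(15)/(-5112) = -(-12)/(-5112) = -(-12)*(-1)/5112 = -1*1/426 = -1/426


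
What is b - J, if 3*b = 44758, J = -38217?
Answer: 159409/3 ≈ 53136.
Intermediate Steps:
b = 44758/3 (b = (⅓)*44758 = 44758/3 ≈ 14919.)
b - J = 44758/3 - 1*(-38217) = 44758/3 + 38217 = 159409/3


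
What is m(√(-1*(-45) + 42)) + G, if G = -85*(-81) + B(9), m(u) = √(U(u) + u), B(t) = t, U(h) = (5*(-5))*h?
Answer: 6894 + 2*I*√2*3^(¾)*29^(¼) ≈ 6894.0 + 14.962*I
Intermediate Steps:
U(h) = -25*h
m(u) = 2*√6*√(-u) (m(u) = √(-25*u + u) = √(-24*u) = 2*√6*√(-u))
G = 6894 (G = -85*(-81) + 9 = 6885 + 9 = 6894)
m(√(-1*(-45) + 42)) + G = 2*√6*√(-√(-1*(-45) + 42)) + 6894 = 2*√6*√(-√(45 + 42)) + 6894 = 2*√6*√(-√87) + 6894 = 2*√6*(I*87^(¼)) + 6894 = 2*I*√2*3^(¾)*29^(¼) + 6894 = 6894 + 2*I*√2*3^(¾)*29^(¼)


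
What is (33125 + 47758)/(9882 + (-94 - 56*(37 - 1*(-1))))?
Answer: 80883/7660 ≈ 10.559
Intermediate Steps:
(33125 + 47758)/(9882 + (-94 - 56*(37 - 1*(-1)))) = 80883/(9882 + (-94 - 56*(37 + 1))) = 80883/(9882 + (-94 - 56*38)) = 80883/(9882 + (-94 - 2128)) = 80883/(9882 - 2222) = 80883/7660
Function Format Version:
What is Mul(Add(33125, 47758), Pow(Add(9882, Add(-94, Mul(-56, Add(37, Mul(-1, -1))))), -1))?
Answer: Rational(80883, 7660) ≈ 10.559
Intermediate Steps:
Mul(Add(33125, 47758), Pow(Add(9882, Add(-94, Mul(-56, Add(37, Mul(-1, -1))))), -1)) = Mul(80883, Pow(Add(9882, Add(-94, Mul(-56, Add(37, 1)))), -1)) = Mul(80883, Pow(Add(9882, Add(-94, Mul(-56, 38))), -1)) = Mul(80883, Pow(Add(9882, Add(-94, -2128)), -1)) = Mul(80883, Pow(Add(9882, -2222), -1)) = Mul(80883, Pow(7660, -1)) = Mul(80883, Rational(1, 7660)) = Rational(80883, 7660)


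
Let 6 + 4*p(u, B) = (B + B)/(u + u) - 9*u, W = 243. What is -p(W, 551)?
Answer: 133087/243 ≈ 547.68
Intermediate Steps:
p(u, B) = -3/2 - 9*u/4 + B/(4*u) (p(u, B) = -3/2 + ((B + B)/(u + u) - 9*u)/4 = -3/2 + ((2*B)/((2*u)) - 9*u)/4 = -3/2 + ((2*B)*(1/(2*u)) - 9*u)/4 = -3/2 + (B/u - 9*u)/4 = -3/2 + (-9*u + B/u)/4 = -3/2 + (-9*u/4 + B/(4*u)) = -3/2 - 9*u/4 + B/(4*u))
-p(W, 551) = -(551 - 9*243² - 6*243)/(4*243) = -(551 - 9*59049 - 1458)/(4*243) = -(551 - 531441 - 1458)/(4*243) = -(-532348)/(4*243) = -1*(-133087/243) = 133087/243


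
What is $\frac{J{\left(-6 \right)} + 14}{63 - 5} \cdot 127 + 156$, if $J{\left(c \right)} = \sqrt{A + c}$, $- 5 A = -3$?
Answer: $\frac{5413}{29} + \frac{381 i \sqrt{15}}{290} \approx 186.66 + 5.0883 i$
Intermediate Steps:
$A = \frac{3}{5}$ ($A = \left(- \frac{1}{5}\right) \left(-3\right) = \frac{3}{5} \approx 0.6$)
$J{\left(c \right)} = \sqrt{\frac{3}{5} + c}$
$\frac{J{\left(-6 \right)} + 14}{63 - 5} \cdot 127 + 156 = \frac{\frac{\sqrt{15 + 25 \left(-6\right)}}{5} + 14}{63 - 5} \cdot 127 + 156 = \frac{\frac{\sqrt{15 - 150}}{5} + 14}{58} \cdot 127 + 156 = \left(\frac{\sqrt{-135}}{5} + 14\right) \frac{1}{58} \cdot 127 + 156 = \left(\frac{3 i \sqrt{15}}{5} + 14\right) \frac{1}{58} \cdot 127 + 156 = \left(14 + \frac{3 i \sqrt{15}}{5}\right) \frac{1}{58} \cdot 127 + 156 = \left(\frac{7}{29} + \frac{3 i \sqrt{15}}{290}\right) 127 + 156 = \left(\frac{889}{29} + \frac{381 i \sqrt{15}}{290}\right) + 156 = \frac{5413}{29} + \frac{381 i \sqrt{15}}{290}$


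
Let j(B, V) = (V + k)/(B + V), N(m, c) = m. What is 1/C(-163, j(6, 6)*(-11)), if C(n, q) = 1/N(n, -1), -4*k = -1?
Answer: -163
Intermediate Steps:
k = 1/4 (k = -1/4*(-1) = 1/4 ≈ 0.25000)
j(B, V) = (1/4 + V)/(B + V) (j(B, V) = (V + 1/4)/(B + V) = (1/4 + V)/(B + V))
C(n, q) = 1/n
1/C(-163, j(6, 6)*(-11)) = 1/(1/(-163)) = 1/(-1/163) = -163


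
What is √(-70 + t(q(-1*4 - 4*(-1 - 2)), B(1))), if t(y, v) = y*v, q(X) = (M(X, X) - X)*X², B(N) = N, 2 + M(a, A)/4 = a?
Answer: 3*√106 ≈ 30.887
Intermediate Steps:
M(a, A) = -8 + 4*a
q(X) = X²*(-8 + 3*X) (q(X) = ((-8 + 4*X) - X)*X² = (-8 + 3*X)*X² = X²*(-8 + 3*X))
t(y, v) = v*y
√(-70 + t(q(-1*4 - 4*(-1 - 2)), B(1))) = √(-70 + 1*((-1*4 - 4*(-1 - 2))²*(-8 + 3*(-1*4 - 4*(-1 - 2))))) = √(-70 + 1*((-4 - 4*(-3))²*(-8 + 3*(-4 - 4*(-3))))) = √(-70 + 1*((-4 + 12)²*(-8 + 3*(-4 + 12)))) = √(-70 + 1*(8²*(-8 + 3*8))) = √(-70 + 1*(64*(-8 + 24))) = √(-70 + 1*(64*16)) = √(-70 + 1*1024) = √(-70 + 1024) = √954 = 3*√106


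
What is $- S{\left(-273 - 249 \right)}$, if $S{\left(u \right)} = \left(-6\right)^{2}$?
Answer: $-36$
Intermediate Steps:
$S{\left(u \right)} = 36$
$- S{\left(-273 - 249 \right)} = \left(-1\right) 36 = -36$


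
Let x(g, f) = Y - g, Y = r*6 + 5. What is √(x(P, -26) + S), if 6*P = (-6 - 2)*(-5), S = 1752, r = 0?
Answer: √15753/3 ≈ 41.837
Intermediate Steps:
P = 20/3 (P = ((-6 - 2)*(-5))/6 = (-8*(-5))/6 = (⅙)*40 = 20/3 ≈ 6.6667)
Y = 5 (Y = 0*6 + 5 = 0 + 5 = 5)
x(g, f) = 5 - g
√(x(P, -26) + S) = √((5 - 1*20/3) + 1752) = √((5 - 20/3) + 1752) = √(-5/3 + 1752) = √(5251/3) = √15753/3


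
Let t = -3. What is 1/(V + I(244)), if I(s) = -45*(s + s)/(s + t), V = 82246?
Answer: 241/19799326 ≈ 1.2172e-5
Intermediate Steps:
I(s) = -90*s/(-3 + s) (I(s) = -45*(s + s)/(s - 3) = -45*2*s/(-3 + s) = -90*s/(-3 + s))
1/(V + I(244)) = 1/(82246 - 90*244/(-3 + 244)) = 1/(82246 - 90*244/241) = 1/(82246 - 90*244*1/241) = 1/(82246 - 21960/241) = 1/(19799326/241) = 241/19799326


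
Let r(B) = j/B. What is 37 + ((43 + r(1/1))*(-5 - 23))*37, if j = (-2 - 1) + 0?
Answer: -41403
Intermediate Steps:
j = -3 (j = -3 + 0 = -3)
r(B) = -3/B
37 + ((43 + r(1/1))*(-5 - 23))*37 = 37 + ((43 - 3/(1/1))*(-5 - 23))*37 = 37 + ((43 - 3/1)*(-28))*37 = 37 + ((43 - 3*1)*(-28))*37 = 37 + ((43 - 3)*(-28))*37 = 37 + (40*(-28))*37 = 37 - 1120*37 = 37 - 41440 = -41403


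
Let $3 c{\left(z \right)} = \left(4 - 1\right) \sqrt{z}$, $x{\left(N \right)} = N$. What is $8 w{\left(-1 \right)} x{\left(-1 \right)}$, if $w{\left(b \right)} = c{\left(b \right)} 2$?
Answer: $- 16 i \approx - 16.0 i$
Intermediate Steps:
$c{\left(z \right)} = \sqrt{z}$ ($c{\left(z \right)} = \frac{\left(4 - 1\right) \sqrt{z}}{3} = \frac{3 \sqrt{z}}{3} = \sqrt{z}$)
$w{\left(b \right)} = 2 \sqrt{b}$ ($w{\left(b \right)} = \sqrt{b} 2 = 2 \sqrt{b}$)
$8 w{\left(-1 \right)} x{\left(-1 \right)} = 8 \cdot 2 \sqrt{-1} \left(-1\right) = 8 \cdot 2 i \left(-1\right) = 16 i \left(-1\right) = - 16 i$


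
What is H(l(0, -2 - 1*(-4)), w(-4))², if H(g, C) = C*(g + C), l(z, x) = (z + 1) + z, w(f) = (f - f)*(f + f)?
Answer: 0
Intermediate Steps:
w(f) = 0 (w(f) = 0*(2*f) = 0)
l(z, x) = 1 + 2*z (l(z, x) = (1 + z) + z = 1 + 2*z)
H(g, C) = C*(C + g)
H(l(0, -2 - 1*(-4)), w(-4))² = (0*(0 + (1 + 2*0)))² = (0*(0 + (1 + 0)))² = (0*(0 + 1))² = (0*1)² = 0² = 0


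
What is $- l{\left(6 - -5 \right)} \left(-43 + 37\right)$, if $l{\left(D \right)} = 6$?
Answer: $36$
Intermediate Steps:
$- l{\left(6 - -5 \right)} \left(-43 + 37\right) = - 6 \left(-43 + 37\right) = - 6 \left(-6\right) = \left(-1\right) \left(-36\right) = 36$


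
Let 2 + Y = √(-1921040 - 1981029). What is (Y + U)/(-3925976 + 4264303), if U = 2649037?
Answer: 2649035/338327 + I*√3902069/338327 ≈ 7.8298 + 0.0058386*I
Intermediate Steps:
Y = -2 + I*√3902069 (Y = -2 + √(-1921040 - 1981029) = -2 + √(-3902069) = -2 + I*√3902069 ≈ -2.0 + 1975.4*I)
(Y + U)/(-3925976 + 4264303) = ((-2 + I*√3902069) + 2649037)/(-3925976 + 4264303) = (2649035 + I*√3902069)/338327 = (2649035 + I*√3902069)*(1/338327) = 2649035/338327 + I*√3902069/338327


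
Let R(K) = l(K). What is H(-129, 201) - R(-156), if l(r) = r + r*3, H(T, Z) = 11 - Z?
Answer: 434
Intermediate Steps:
l(r) = 4*r (l(r) = r + 3*r = 4*r)
R(K) = 4*K
H(-129, 201) - R(-156) = (11 - 1*201) - 4*(-156) = (11 - 201) - 1*(-624) = -190 + 624 = 434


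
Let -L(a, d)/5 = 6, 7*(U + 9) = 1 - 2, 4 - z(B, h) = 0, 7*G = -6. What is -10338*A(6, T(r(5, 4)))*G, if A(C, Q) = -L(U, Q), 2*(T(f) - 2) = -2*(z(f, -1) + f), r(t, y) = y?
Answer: 1860840/7 ≈ 2.6583e+5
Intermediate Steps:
G = -6/7 (G = (⅐)*(-6) = -6/7 ≈ -0.85714)
z(B, h) = 4 (z(B, h) = 4 - 1*0 = 4 + 0 = 4)
U = -64/7 (U = -9 + (1 - 2)/7 = -9 + (⅐)*(-1) = -9 - ⅐ = -64/7 ≈ -9.1429)
L(a, d) = -30 (L(a, d) = -5*6 = -30)
T(f) = -2 - f (T(f) = 2 + (-2*(4 + f))/2 = 2 + (-8 - 2*f)/2 = 2 + (-4 - f) = -2 - f)
A(C, Q) = 30 (A(C, Q) = -1*(-30) = 30)
-10338*A(6, T(r(5, 4)))*G = -310140*(-6)/7 = -10338*(-180/7) = 1860840/7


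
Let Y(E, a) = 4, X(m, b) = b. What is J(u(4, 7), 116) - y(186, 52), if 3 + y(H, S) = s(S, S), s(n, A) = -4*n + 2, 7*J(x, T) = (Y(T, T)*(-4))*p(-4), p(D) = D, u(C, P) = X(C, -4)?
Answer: 1527/7 ≈ 218.14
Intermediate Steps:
u(C, P) = -4
J(x, T) = 64/7 (J(x, T) = ((4*(-4))*(-4))/7 = (-16*(-4))/7 = (⅐)*64 = 64/7)
s(n, A) = 2 - 4*n
y(H, S) = -1 - 4*S (y(H, S) = -3 + (2 - 4*S) = -1 - 4*S)
J(u(4, 7), 116) - y(186, 52) = 64/7 - (-1 - 4*52) = 64/7 - (-1 - 208) = 64/7 - 1*(-209) = 64/7 + 209 = 1527/7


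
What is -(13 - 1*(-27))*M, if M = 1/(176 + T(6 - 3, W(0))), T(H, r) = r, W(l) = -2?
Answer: -20/87 ≈ -0.22989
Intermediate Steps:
M = 1/174 (M = 1/(176 - 2) = 1/174 ≈ 0.0057471)
-(13 - 1*(-27))*M = -(13 - 1*(-27))/174 = -(13 + 27)/174 = -40/174 = -1*20/87 = -20/87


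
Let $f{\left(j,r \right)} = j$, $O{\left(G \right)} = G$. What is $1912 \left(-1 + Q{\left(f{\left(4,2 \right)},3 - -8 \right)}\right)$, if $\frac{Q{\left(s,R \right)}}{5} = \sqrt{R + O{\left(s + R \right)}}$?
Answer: $-1912 + 9560 \sqrt{26} \approx 46835.0$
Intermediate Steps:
$Q{\left(s,R \right)} = 5 \sqrt{s + 2 R}$ ($Q{\left(s,R \right)} = 5 \sqrt{R + \left(s + R\right)} = 5 \sqrt{R + \left(R + s\right)} = 5 \sqrt{s + 2 R}$)
$1912 \left(-1 + Q{\left(f{\left(4,2 \right)},3 - -8 \right)}\right) = 1912 \left(-1 + 5 \sqrt{4 + 2 \left(3 - -8\right)}\right) = 1912 \left(-1 + 5 \sqrt{4 + 2 \left(3 + 8\right)}\right) = 1912 \left(-1 + 5 \sqrt{4 + 2 \cdot 11}\right) = 1912 \left(-1 + 5 \sqrt{4 + 22}\right) = 1912 \left(-1 + 5 \sqrt{26}\right) = -1912 + 9560 \sqrt{26}$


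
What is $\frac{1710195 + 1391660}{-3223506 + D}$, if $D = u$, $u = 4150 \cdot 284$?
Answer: $- \frac{3101855}{2044906} \approx -1.5169$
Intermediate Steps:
$u = 1178600$
$D = 1178600$
$\frac{1710195 + 1391660}{-3223506 + D} = \frac{1710195 + 1391660}{-3223506 + 1178600} = \frac{3101855}{-2044906} = 3101855 \left(- \frac{1}{2044906}\right) = - \frac{3101855}{2044906}$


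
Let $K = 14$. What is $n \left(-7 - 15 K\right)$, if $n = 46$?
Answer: $-9982$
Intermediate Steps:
$n \left(-7 - 15 K\right) = 46 \left(-7 - 210\right) = 46 \left(-217\right) = -9982$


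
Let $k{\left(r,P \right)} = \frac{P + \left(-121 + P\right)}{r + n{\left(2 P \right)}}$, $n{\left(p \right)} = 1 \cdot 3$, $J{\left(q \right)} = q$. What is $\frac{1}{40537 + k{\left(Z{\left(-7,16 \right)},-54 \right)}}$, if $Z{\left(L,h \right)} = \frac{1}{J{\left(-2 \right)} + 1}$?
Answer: $\frac{2}{80845} \approx 2.4739 \cdot 10^{-5}$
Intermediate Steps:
$n{\left(p \right)} = 3$
$Z{\left(L,h \right)} = -1$ ($Z{\left(L,h \right)} = \frac{1}{-2 + 1} = \frac{1}{-1} = -1$)
$k{\left(r,P \right)} = \frac{-121 + 2 P}{3 + r}$ ($k{\left(r,P \right)} = \frac{P + \left(-121 + P\right)}{r + 3} = \frac{-121 + 2 P}{3 + r}$)
$\frac{1}{40537 + k{\left(Z{\left(-7,16 \right)},-54 \right)}} = \frac{1}{40537 + \frac{-121 + 2 \left(-54\right)}{3 - 1}} = \frac{1}{40537 + \frac{-121 - 108}{2}} = \frac{1}{40537 + \frac{1}{2} \left(-229\right)} = \frac{1}{40537 - \frac{229}{2}} = \frac{1}{\frac{80845}{2}} = \frac{2}{80845}$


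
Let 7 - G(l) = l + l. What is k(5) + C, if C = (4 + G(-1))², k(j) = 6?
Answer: 175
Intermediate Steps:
G(l) = 7 - 2*l (G(l) = 7 - (l + l) = 7 - 2*l)
C = 169 (C = (4 + (7 - 2*(-1)))² = (4 + (7 + 2))² = (4 + 9)² = 13² = 169)
k(5) + C = 6 + 169 = 175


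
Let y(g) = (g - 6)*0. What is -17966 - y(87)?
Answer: -17966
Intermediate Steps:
y(g) = 0 (y(g) = (-6 + g)*0 = 0)
-17966 - y(87) = -17966 - 1*0 = -17966 + 0 = -17966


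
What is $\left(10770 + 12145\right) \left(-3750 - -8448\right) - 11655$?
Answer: $107643015$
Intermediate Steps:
$\left(10770 + 12145\right) \left(-3750 - -8448\right) - 11655 = 22915 \left(-3750 + 8448\right) - 11655 = 22915 \cdot 4698 - 11655 = 107654670 - 11655 = 107643015$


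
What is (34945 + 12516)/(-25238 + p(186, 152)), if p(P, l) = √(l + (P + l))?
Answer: -598910359/318478077 - 332227*√10/636956154 ≈ -1.8822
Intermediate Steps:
p(P, l) = √(P + 2*l)
(34945 + 12516)/(-25238 + p(186, 152)) = (34945 + 12516)/(-25238 + √(186 + 2*152)) = 47461/(-25238 + √(186 + 304)) = 47461/(-25238 + √490) = 47461/(-25238 + 7*√10)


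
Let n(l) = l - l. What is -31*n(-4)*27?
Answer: 0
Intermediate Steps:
n(l) = 0
-31*n(-4)*27 = -31*0*27 = 0*27 = 0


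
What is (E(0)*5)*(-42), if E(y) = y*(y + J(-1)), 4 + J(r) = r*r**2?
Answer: 0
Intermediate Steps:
J(r) = -4 + r**3 (J(r) = -4 + r*r**2 = -4 + r**3)
E(y) = y*(-5 + y) (E(y) = y*(y + (-4 + (-1)**3)) = y*(y + (-4 - 1)) = y*(y - 5) = y*(-5 + y))
(E(0)*5)*(-42) = ((0*(-5 + 0))*5)*(-42) = ((0*(-5))*5)*(-42) = (0*5)*(-42) = 0*(-42) = 0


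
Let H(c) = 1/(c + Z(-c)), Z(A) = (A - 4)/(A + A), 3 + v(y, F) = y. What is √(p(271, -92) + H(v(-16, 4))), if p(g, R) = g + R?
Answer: √89446105/707 ≈ 13.377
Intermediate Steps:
v(y, F) = -3 + y
p(g, R) = R + g
Z(A) = (-4 + A)/(2*A) (Z(A) = (-4 + A)/((2*A)) = (-4 + A)*(1/(2*A)) = (-4 + A)/(2*A))
H(c) = 1/(c - (-4 - c)/(2*c)) (H(c) = 1/(c + (-4 - c)/(2*((-c)))) = 1/(c + (-1/c)*(-4 - c)/2) = 1/(c - (-4 - c)/(2*c)))
√(p(271, -92) + H(v(-16, 4))) = √((-92 + 271) + 2*(-3 - 16)/(4 + (-3 - 16) + 2*(-3 - 16)²)) = √(179 + 2*(-19)/(4 - 19 + 2*(-19)²)) = √(179 + 2*(-19)/(4 - 19 + 2*361)) = √(179 + 2*(-19)/(4 - 19 + 722)) = √(179 + 2*(-19)/707) = √(179 + 2*(-19)*(1/707)) = √(179 - 38/707) = √(126515/707) = √89446105/707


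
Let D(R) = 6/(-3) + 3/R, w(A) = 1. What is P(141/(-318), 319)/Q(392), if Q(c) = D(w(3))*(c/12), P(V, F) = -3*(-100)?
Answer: 450/49 ≈ 9.1837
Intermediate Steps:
D(R) = -2 + 3/R (D(R) = 6*(-1/3) + 3/R = -2 + 3/R)
P(V, F) = 300
Q(c) = c/12 (Q(c) = (-2 + 3/1)*(c/12) = (-2 + 3*1)*(c*(1/12)) = (-2 + 3)*(c/12) = 1*(c/12) = c/12)
P(141/(-318), 319)/Q(392) = 300/(((1/12)*392)) = 300/(98/3) = 300*(3/98) = 450/49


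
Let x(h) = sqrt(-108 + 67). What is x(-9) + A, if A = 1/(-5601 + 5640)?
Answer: 1/39 + I*sqrt(41) ≈ 0.025641 + 6.4031*I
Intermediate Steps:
x(h) = I*sqrt(41) (x(h) = sqrt(-41) = I*sqrt(41))
A = 1/39 ≈ 0.025641
x(-9) + A = I*sqrt(41) + 1/39 = 1/39 + I*sqrt(41)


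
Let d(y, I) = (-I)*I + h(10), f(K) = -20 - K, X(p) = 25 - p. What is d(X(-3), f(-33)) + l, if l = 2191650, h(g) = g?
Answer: 2191491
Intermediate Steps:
d(y, I) = 10 - I² (d(y, I) = (-I)*I + 10 = -I² + 10 = 10 - I²)
d(X(-3), f(-33)) + l = (10 - (-20 - 1*(-33))²) + 2191650 = (10 - (-20 + 33)²) + 2191650 = (10 - 1*13²) + 2191650 = (10 - 1*169) + 2191650 = (10 - 169) + 2191650 = -159 + 2191650 = 2191491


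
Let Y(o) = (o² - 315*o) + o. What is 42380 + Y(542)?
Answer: 165956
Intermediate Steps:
Y(o) = o² - 314*o
42380 + Y(542) = 42380 + 542*(-314 + 542) = 42380 + 542*228 = 42380 + 123576 = 165956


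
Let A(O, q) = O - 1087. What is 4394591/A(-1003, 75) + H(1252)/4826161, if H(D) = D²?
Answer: -21205727611791/10086676490 ≈ -2102.4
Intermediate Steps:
A(O, q) = -1087 + O
4394591/A(-1003, 75) + H(1252)/4826161 = 4394591/(-1087 - 1003) + 1252²/4826161 = 4394591/(-2090) + 1567504*(1/4826161) = 4394591*(-1/2090) + 1567504/4826161 = -4394591/2090 + 1567504/4826161 = -21205727611791/10086676490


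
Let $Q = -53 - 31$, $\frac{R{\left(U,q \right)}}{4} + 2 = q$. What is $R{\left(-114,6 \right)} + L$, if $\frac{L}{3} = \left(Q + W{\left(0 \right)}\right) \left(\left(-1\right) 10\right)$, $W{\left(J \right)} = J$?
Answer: $2536$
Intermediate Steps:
$R{\left(U,q \right)} = -8 + 4 q$
$Q = -84$
$L = 2520$ ($L = 3 \left(-84 + 0\right) \left(\left(-1\right) 10\right) = 3 \left(\left(-84\right) \left(-10\right)\right) = 3 \cdot 840 = 2520$)
$R{\left(-114,6 \right)} + L = \left(-8 + 4 \cdot 6\right) + 2520 = \left(-8 + 24\right) + 2520 = 16 + 2520 = 2536$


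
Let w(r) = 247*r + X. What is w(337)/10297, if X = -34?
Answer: 83205/10297 ≈ 8.0805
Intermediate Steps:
w(r) = -34 + 247*r (w(r) = 247*r - 34 = -34 + 247*r)
w(337)/10297 = (-34 + 247*337)/10297 = (-34 + 83239)*(1/10297) = 83205*(1/10297) = 83205/10297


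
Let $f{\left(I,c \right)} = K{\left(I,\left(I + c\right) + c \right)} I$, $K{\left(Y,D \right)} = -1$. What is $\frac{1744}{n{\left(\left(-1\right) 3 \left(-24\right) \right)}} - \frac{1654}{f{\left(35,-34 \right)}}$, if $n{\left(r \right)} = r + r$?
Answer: $\frac{18701}{315} \approx 59.368$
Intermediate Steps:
$f{\left(I,c \right)} = - I$
$n{\left(r \right)} = 2 r$
$\frac{1744}{n{\left(\left(-1\right) 3 \left(-24\right) \right)}} - \frac{1654}{f{\left(35,-34 \right)}} = \frac{1744}{2 \left(-1\right) 3 \left(-24\right)} - \frac{1654}{\left(-1\right) 35} = \frac{1744}{2 \left(\left(-3\right) \left(-24\right)\right)} - \frac{1654}{-35} = \frac{1744}{2 \cdot 72} - - \frac{1654}{35} = \frac{1744}{144} + \frac{1654}{35} = 1744 \cdot \frac{1}{144} + \frac{1654}{35} = \frac{109}{9} + \frac{1654}{35} = \frac{18701}{315}$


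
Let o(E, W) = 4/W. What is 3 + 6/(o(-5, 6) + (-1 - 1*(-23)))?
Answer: 111/34 ≈ 3.2647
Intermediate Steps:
3 + 6/(o(-5, 6) + (-1 - 1*(-23))) = 3 + 6/(4/6 + (-1 - 1*(-23))) = 3 + 6/(4*(⅙) + (-1 + 23)) = 3 + 6/(⅔ + 22) = 3 + 6/(68/3) = 3 + (3/68)*6 = 3 + 9/34 = 111/34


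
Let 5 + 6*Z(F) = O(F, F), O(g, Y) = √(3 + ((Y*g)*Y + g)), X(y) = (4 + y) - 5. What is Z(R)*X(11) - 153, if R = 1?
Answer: -484/3 + 5*√5/3 ≈ -157.61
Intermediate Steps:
X(y) = -1 + y
O(g, Y) = √(3 + g + g*Y²) (O(g, Y) = √(3 + (g*Y² + g)) = √(3 + (g + g*Y²)) = √(3 + g + g*Y²))
Z(F) = -⅚ + √(3 + F + F³)/6 (Z(F) = -⅚ + √(3 + F + F*F²)/6 = -⅚ + √(3 + F + F³)/6)
Z(R)*X(11) - 153 = (-⅚ + √(3 + 1 + 1³)/6)*(-1 + 11) - 153 = (-⅚ + √(3 + 1 + 1)/6)*10 - 153 = (-⅚ + √5/6)*10 - 153 = (-25/3 + 5*√5/3) - 153 = -484/3 + 5*√5/3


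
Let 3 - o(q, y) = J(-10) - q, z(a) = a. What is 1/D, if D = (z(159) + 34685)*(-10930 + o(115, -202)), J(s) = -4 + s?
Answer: -1/376245512 ≈ -2.6578e-9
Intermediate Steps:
o(q, y) = 17 + q (o(q, y) = 3 - ((-4 - 10) - q) = 3 - (-14 - q) = 3 + (14 + q) = 17 + q)
D = -376245512 (D = (159 + 34685)*(-10930 + (17 + 115)) = 34844*(-10930 + 132) = 34844*(-10798) = -376245512)
1/D = 1/(-376245512) = -1/376245512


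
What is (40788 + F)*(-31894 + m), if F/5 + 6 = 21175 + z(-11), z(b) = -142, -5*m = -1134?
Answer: -23104864128/5 ≈ -4.6210e+9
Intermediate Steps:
m = 1134/5 (m = -⅕*(-1134) = 1134/5 ≈ 226.80)
F = 105135 (F = -30 + 5*(21175 - 142) = -30 + 5*21033 = -30 + 105165 = 105135)
(40788 + F)*(-31894 + m) = (40788 + 105135)*(-31894 + 1134/5) = 145923*(-158336/5) = -23104864128/5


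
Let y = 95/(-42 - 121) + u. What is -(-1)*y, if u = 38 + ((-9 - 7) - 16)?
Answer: 883/163 ≈ 5.4172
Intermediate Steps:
u = 6 (u = 38 + (-16 - 16) = 38 - 32 = 6)
y = 883/163 (y = 95/(-42 - 121) + 6 = 95/(-163) + 6 = -1/163*95 + 6 = -95/163 + 6 = 883/163 ≈ 5.4172)
-(-1)*y = -(-1)*883/163 = -1*(-883/163) = 883/163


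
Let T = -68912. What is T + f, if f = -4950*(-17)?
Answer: 15238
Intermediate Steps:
f = 84150
T + f = -68912 + 84150 = 15238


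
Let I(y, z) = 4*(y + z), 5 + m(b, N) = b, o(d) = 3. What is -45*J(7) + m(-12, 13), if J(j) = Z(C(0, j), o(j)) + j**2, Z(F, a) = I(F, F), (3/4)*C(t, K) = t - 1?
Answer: -1742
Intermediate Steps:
m(b, N) = -5 + b
I(y, z) = 4*y + 4*z
C(t, K) = -4/3 + 4*t/3 (C(t, K) = 4*(t - 1)/3 = 4*(-1 + t)/3 = -4/3 + 4*t/3)
Z(F, a) = 8*F (Z(F, a) = 4*F + 4*F = 8*F)
J(j) = -32/3 + j**2 (J(j) = 8*(-4/3 + (4/3)*0) + j**2 = 8*(-4/3 + 0) + j**2 = 8*(-4/3) + j**2 = -32/3 + j**2)
-45*J(7) + m(-12, 13) = -45*(-32/3 + 7**2) + (-5 - 12) = -45*(-32/3 + 49) - 17 = -45*115/3 - 17 = -1725 - 17 = -1742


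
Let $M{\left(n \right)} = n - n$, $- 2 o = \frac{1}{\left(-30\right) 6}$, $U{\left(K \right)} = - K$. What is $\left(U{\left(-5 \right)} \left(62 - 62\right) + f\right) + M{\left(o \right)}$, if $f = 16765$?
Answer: $16765$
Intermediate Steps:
$o = \frac{1}{360}$ ($o = - \frac{1}{2 \left(\left(-30\right) 6\right)} = - \frac{1}{2 \left(-180\right)} = \left(- \frac{1}{2}\right) \left(- \frac{1}{180}\right) = \frac{1}{360} \approx 0.0027778$)
$M{\left(n \right)} = 0$
$\left(U{\left(-5 \right)} \left(62 - 62\right) + f\right) + M{\left(o \right)} = \left(\left(-1\right) \left(-5\right) \left(62 - 62\right) + 16765\right) + 0 = \left(5 \cdot 0 + 16765\right) + 0 = \left(0 + 16765\right) + 0 = 16765 + 0 = 16765$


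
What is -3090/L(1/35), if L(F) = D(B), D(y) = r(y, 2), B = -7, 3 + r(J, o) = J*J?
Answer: -1545/23 ≈ -67.174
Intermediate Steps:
r(J, o) = -3 + J² (r(J, o) = -3 + J*J = -3 + J²)
D(y) = -3 + y²
L(F) = 46 (L(F) = -3 + (-7)² = -3 + 49 = 46)
-3090/L(1/35) = -3090/46 = -3090*1/46 = -1545/23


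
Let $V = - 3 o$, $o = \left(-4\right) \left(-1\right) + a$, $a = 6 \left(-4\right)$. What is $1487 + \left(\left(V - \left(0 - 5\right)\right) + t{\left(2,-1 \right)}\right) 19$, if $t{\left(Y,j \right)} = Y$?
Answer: $2760$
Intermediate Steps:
$a = -24$
$o = -20$ ($o = \left(-4\right) \left(-1\right) - 24 = 4 - 24 = -20$)
$V = 60$ ($V = \left(-3\right) \left(-20\right) = 60$)
$1487 + \left(\left(V - \left(0 - 5\right)\right) + t{\left(2,-1 \right)}\right) 19 = 1487 + \left(\left(60 - \left(0 - 5\right)\right) + 2\right) 19 = 1487 + \left(\left(60 - -5\right) + 2\right) 19 = 1487 + \left(\left(60 + 5\right) + 2\right) 19 = 1487 + \left(65 + 2\right) 19 = 1487 + 67 \cdot 19 = 1487 + 1273 = 2760$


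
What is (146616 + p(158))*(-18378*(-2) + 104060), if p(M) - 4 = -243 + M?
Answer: 20634472560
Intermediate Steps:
p(M) = -239 + M (p(M) = 4 + (-243 + M) = -239 + M)
(146616 + p(158))*(-18378*(-2) + 104060) = (146616 + (-239 + 158))*(-18378*(-2) + 104060) = (146616 - 81)*(36756 + 104060) = 146535*140816 = 20634472560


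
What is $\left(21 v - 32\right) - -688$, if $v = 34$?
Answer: $1370$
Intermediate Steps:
$\left(21 v - 32\right) - -688 = \left(21 \cdot 34 - 32\right) - -688 = \left(714 - 32\right) + 688 = 682 + 688 = 1370$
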